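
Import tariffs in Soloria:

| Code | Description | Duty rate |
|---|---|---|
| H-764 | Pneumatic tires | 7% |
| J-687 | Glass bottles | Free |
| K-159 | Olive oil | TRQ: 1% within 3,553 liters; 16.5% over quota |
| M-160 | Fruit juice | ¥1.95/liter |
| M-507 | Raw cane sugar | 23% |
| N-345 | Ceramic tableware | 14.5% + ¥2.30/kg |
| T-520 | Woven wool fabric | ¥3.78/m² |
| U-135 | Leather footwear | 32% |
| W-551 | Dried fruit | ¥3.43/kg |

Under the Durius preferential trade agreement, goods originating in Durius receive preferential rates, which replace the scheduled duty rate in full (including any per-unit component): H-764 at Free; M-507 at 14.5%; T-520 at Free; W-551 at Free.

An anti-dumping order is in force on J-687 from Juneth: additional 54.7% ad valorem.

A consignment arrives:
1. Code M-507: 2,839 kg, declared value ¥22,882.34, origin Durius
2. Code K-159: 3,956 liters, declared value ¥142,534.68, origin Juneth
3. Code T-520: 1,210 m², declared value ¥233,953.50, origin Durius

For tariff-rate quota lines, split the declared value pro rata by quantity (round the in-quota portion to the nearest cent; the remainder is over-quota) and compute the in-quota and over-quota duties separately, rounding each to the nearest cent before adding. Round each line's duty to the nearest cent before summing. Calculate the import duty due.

¥6,993.90

Line 1 (M-507, Durius, 2,839 kg, ¥22,882.34):
Base rate for M-507 is 23%.
Origin Durius qualifies under the Soloria–Durius agreement and M-507 is covered: preferential rate 14.5% applies instead.
Duty = ¥22,882.34 × 14.5% = ¥3,317.94.
Line 2 (K-159, Juneth, 3,956 liters, ¥142,534.68):
Code K-159 is under a tariff-rate quota (threshold 3,553 liters). In-quota: 3,553 liters at 1%; over-quota: 403 liters at 16.5%.
Pro-rata value split: in-quota = ¥142,534.68 × 3,553/3,956 = ¥128,014.59; over-quota = ¥142,534.68 − ¥128,014.59 = ¥14,520.09.
In-quota duty = ¥128,014.59 × 1% = ¥1,280.15. Over-quota duty = ¥14,520.09 × 16.5% = ¥2,395.81.
Line duty = ¥1,280.15 + ¥2,395.81 = ¥3,675.96.
Line 3 (T-520, Durius, 1,210 m², ¥233,953.50):
Base rate for T-520 is ¥3.78/m².
Origin Durius qualifies under the Soloria–Durius agreement and T-520 is covered: preferential rate Free applies instead.
Duty = ¥233,953.50 × 0% = ¥0.00.
Total = ¥3,317.94 + ¥3,675.96 + ¥0.00 = ¥6,993.90.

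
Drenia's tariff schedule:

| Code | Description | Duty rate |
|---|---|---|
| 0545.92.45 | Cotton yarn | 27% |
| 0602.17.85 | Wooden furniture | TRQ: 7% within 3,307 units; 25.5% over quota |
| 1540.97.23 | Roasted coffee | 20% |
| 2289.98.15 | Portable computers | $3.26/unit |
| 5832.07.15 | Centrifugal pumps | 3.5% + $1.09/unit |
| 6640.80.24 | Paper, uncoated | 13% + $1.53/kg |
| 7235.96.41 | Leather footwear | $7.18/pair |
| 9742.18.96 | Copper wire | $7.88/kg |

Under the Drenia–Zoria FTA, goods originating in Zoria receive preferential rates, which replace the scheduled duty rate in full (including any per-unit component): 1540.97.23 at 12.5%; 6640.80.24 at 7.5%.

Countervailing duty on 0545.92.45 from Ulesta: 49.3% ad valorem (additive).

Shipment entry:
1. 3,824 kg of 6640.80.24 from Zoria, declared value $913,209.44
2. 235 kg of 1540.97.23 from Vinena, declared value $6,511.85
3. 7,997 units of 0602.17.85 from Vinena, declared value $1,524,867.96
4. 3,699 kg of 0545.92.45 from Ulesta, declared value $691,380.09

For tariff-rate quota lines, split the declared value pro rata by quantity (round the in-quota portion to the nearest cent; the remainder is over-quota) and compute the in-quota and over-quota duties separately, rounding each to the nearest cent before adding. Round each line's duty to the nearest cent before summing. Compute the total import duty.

$869,500.35

Line 1 (6640.80.24, Zoria, 3,824 kg, $913,209.44):
Base rate for 6640.80.24 is 13% + $1.53/kg.
Origin Zoria qualifies under the Drenia–Zoria agreement and 6640.80.24 is covered: preferential rate 7.5% applies instead.
Duty = $913,209.44 × 7.5% = $68,490.71.
Line 2 (1540.97.23, Vinena, 235 kg, $6,511.85):
Base rate for 1540.97.23 is 20%.
1540.97.23 has an FTA preferential rate, but origin Vinena is not Zoria; base rate stands.
Duty = $6,511.85 × 20% = $1,302.37.
Line 3 (0602.17.85, Vinena, 7,997 units, $1,524,867.96):
Code 0602.17.85 is under a tariff-rate quota (threshold 3,307 units). In-quota: 3,307 units at 7%; over-quota: 4,690 units at 25.5%.
Pro-rata value split: in-quota = $1,524,867.96 × 3,307/7,997 = $630,578.76; over-quota = $1,524,867.96 − $630,578.76 = $894,289.20.
In-quota duty = $630,578.76 × 7% = $44,140.51. Over-quota duty = $894,289.20 × 25.5% = $228,043.75.
Line duty = $44,140.51 + $228,043.75 = $272,184.26.
Line 4 (0545.92.45, Ulesta, 3,699 kg, $691,380.09):
Base rate for 0545.92.45 is 27%.
Additional duty on 0545.92.45 from Ulesta: +49.3%. Applied ad valorem rate: 27% + 49.3% = 76.3%.
Duty = $691,380.09 × 76.3% = $527,523.01.
Total = $68,490.71 + $1,302.37 + $272,184.26 + $527,523.01 = $869,500.35.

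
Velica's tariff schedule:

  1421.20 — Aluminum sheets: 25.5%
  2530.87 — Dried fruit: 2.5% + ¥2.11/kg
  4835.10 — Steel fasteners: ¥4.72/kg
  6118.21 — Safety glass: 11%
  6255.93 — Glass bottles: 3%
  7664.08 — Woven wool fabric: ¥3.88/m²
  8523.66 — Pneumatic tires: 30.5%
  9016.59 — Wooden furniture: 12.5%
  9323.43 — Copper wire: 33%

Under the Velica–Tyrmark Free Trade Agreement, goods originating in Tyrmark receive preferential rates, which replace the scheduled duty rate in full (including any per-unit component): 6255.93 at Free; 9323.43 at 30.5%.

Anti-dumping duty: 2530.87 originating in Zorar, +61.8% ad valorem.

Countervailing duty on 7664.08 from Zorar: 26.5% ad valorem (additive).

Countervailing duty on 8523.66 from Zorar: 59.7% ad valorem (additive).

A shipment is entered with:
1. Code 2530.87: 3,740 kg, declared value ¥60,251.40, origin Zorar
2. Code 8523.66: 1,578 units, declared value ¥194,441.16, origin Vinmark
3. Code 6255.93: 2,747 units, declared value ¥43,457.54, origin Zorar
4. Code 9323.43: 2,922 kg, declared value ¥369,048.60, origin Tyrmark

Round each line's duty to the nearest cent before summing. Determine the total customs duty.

Line 1 (2530.87, Zorar, 3,740 kg, ¥60,251.40):
Base rate for 2530.87 is 2.5% + ¥2.11/kg.
Additional duty on 2530.87 from Zorar: +61.8%. Applied ad valorem rate: 2.5% + 61.8% = 64.3%.
Duty = ¥60,251.40 × 64.3% + 3,740 × ¥2.11 = ¥46,633.05.
Line 2 (8523.66, Vinmark, 1,578 units, ¥194,441.16):
Base rate for 8523.66 is 30.5%.
The additional-duty order on 8523.66 targets Zorar, not Vinmark; it does not apply.
Duty = ¥194,441.16 × 30.5% = ¥59,304.55.
Line 3 (6255.93, Zorar, 2,747 units, ¥43,457.54):
Base rate for 6255.93 is 3%.
6255.93 has an FTA preferential rate, but origin Zorar is not Tyrmark; base rate stands.
Duty = ¥43,457.54 × 3% = ¥1,303.73.
Line 4 (9323.43, Tyrmark, 2,922 kg, ¥369,048.60):
Base rate for 9323.43 is 33%.
Origin Tyrmark qualifies under the Velica–Tyrmark agreement and 9323.43 is covered: preferential rate 30.5% applies instead.
Duty = ¥369,048.60 × 30.5% = ¥112,559.82.
Total = ¥46,633.05 + ¥59,304.55 + ¥1,303.73 + ¥112,559.82 = ¥219,801.15.

¥219,801.15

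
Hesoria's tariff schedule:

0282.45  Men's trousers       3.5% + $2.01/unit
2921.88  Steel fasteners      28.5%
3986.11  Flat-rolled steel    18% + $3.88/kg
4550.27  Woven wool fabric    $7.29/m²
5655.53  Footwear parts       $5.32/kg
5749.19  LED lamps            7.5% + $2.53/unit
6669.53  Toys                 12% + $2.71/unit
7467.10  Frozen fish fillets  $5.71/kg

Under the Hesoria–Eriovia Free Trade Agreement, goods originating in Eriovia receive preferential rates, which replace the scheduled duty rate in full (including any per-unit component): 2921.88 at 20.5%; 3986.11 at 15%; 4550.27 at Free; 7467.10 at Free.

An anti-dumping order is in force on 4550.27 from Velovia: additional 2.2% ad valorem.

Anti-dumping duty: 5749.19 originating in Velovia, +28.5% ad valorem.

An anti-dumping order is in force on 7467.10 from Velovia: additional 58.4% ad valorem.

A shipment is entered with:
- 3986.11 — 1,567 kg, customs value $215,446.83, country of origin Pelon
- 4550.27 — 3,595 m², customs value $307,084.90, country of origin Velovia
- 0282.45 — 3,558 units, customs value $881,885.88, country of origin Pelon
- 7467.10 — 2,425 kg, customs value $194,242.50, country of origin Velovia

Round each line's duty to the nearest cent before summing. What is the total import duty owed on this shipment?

Line 1 (3986.11, Pelon, 1,567 kg, $215,446.83):
Base rate for 3986.11 is 18% + $3.88/kg.
3986.11 has an FTA preferential rate, but origin Pelon is not Eriovia; base rate stands.
Duty = $215,446.83 × 18% + 1,567 × $3.88 = $44,860.39.
Line 2 (4550.27, Velovia, 3,595 m², $307,084.90):
Base rate for 4550.27 is $7.29/m².
4550.27 has an FTA preferential rate, but origin Velovia is not Eriovia; base rate stands.
Additional duty on 4550.27 from Velovia: +2.2% ad valorem. Applied ad valorem rate = 2.2%.
Duty = $307,084.90 × 2.2% + 3,595 × $7.29 = $32,963.42.
Line 3 (0282.45, Pelon, 3,558 units, $881,885.88):
Base rate for 0282.45 is 3.5% + $2.01/unit.
Duty = $881,885.88 × 3.5% + 3,558 × $2.01 = $38,017.59.
Line 4 (7467.10, Velovia, 2,425 kg, $194,242.50):
Base rate for 7467.10 is $5.71/kg.
7467.10 has an FTA preferential rate, but origin Velovia is not Eriovia; base rate stands.
Additional duty on 7467.10 from Velovia: +58.4% ad valorem. Applied ad valorem rate = 58.4%.
Duty = $194,242.50 × 58.4% + 2,425 × $5.71 = $127,284.37.
Total = $44,860.39 + $32,963.42 + $38,017.59 + $127,284.37 = $243,125.77.

$243,125.77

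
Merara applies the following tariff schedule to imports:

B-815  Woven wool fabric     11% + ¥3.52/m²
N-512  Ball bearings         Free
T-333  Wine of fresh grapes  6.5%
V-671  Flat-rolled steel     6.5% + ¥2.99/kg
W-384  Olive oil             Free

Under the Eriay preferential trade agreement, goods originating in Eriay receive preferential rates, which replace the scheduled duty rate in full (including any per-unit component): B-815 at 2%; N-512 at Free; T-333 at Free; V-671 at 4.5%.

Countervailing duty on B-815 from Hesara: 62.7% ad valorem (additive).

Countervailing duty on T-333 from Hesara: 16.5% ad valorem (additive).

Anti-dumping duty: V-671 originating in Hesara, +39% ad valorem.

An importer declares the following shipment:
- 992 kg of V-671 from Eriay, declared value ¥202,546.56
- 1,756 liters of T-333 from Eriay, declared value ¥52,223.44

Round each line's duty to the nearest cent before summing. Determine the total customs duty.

¥9,114.60

Line 1 (V-671, Eriay, 992 kg, ¥202,546.56):
Base rate for V-671 is 6.5% + ¥2.99/kg.
Origin Eriay qualifies under the Merara–Eriay agreement and V-671 is covered: preferential rate 4.5% applies instead.
The additional-duty order on V-671 targets Hesara, not Eriay; it does not apply.
Duty = ¥202,546.56 × 4.5% = ¥9,114.60.
Line 2 (T-333, Eriay, 1,756 liters, ¥52,223.44):
Base rate for T-333 is 6.5%.
Origin Eriay qualifies under the Merara–Eriay agreement and T-333 is covered: preferential rate Free applies instead.
The additional-duty order on T-333 targets Hesara, not Eriay; it does not apply.
Duty = ¥52,223.44 × 0% = ¥0.00.
Total = ¥9,114.60 + ¥0.00 = ¥9,114.60.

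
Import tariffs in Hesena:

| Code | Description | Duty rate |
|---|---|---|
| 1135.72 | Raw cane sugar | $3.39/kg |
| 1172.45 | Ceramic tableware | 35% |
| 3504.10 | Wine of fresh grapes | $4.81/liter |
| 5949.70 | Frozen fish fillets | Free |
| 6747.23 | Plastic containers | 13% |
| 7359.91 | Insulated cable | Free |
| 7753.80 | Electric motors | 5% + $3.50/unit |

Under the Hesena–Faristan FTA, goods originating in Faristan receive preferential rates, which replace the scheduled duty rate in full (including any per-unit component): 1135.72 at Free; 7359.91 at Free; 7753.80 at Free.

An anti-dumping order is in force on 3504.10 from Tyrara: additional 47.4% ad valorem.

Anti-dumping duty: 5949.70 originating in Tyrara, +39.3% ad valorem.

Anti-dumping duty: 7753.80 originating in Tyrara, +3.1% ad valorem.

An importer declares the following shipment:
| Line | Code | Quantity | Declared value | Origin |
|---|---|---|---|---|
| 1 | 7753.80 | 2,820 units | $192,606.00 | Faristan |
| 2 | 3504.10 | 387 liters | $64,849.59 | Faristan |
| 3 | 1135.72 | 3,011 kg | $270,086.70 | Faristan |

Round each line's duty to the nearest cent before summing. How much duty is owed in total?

Line 1 (7753.80, Faristan, 2,820 units, $192,606.00):
Base rate for 7753.80 is 5% + $3.50/unit.
Origin Faristan qualifies under the Hesena–Faristan agreement and 7753.80 is covered: preferential rate Free applies instead.
The additional-duty order on 7753.80 targets Tyrara, not Faristan; it does not apply.
Duty = $192,606.00 × 0% = $0.00.
Line 2 (3504.10, Faristan, 387 liters, $64,849.59):
Base rate for 3504.10 is $4.81/liter.
Origin Faristan is the FTA partner but 3504.10 is not on the preference list; base rate stands.
The additional-duty order on 3504.10 targets Tyrara, not Faristan; it does not apply.
Duty = 387 × $4.81 = $1,861.47.
Line 3 (1135.72, Faristan, 3,011 kg, $270,086.70):
Base rate for 1135.72 is $3.39/kg.
Origin Faristan qualifies under the Hesena–Faristan agreement and 1135.72 is covered: preferential rate Free applies instead.
Duty = $270,086.70 × 0% = $0.00.
Total = $0.00 + $1,861.47 + $0.00 = $1,861.47.

$1,861.47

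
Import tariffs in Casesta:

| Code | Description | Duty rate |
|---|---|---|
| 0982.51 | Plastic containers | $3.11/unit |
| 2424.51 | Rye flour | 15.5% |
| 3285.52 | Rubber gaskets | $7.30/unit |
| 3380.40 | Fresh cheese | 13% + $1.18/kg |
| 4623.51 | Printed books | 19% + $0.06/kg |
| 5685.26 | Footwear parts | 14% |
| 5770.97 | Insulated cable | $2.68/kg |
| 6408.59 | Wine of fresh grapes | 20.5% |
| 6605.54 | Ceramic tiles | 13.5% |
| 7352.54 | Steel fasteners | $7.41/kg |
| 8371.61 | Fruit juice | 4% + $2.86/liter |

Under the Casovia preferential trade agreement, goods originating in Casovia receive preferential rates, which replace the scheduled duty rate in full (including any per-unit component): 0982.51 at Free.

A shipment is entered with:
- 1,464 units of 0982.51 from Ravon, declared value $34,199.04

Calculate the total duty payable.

Line 1 (0982.51, Ravon, 1,464 units, $34,199.04):
Base rate for 0982.51 is $3.11/unit.
0982.51 has an FTA preferential rate, but origin Ravon is not Casovia; base rate stands.
Duty = 1,464 × $3.11 = $4,553.04.

$4,553.04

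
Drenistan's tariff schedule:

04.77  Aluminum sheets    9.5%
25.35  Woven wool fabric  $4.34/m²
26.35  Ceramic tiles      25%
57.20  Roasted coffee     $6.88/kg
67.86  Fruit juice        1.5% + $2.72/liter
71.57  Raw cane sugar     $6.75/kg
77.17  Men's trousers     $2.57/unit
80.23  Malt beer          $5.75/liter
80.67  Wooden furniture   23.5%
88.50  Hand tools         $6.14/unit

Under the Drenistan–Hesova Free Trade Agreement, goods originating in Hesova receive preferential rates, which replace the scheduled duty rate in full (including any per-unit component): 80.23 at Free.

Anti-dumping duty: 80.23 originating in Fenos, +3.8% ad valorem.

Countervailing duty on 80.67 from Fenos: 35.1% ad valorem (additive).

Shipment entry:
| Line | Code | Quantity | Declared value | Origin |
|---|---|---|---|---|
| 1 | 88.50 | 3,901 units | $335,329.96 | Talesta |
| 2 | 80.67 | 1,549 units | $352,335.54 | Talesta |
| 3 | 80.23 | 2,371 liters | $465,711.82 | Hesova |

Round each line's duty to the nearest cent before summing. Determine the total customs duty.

Line 1 (88.50, Talesta, 3,901 units, $335,329.96):
Base rate for 88.50 is $6.14/unit.
Duty = 3,901 × $6.14 = $23,952.14.
Line 2 (80.67, Talesta, 1,549 units, $352,335.54):
Base rate for 80.67 is 23.5%.
The additional-duty order on 80.67 targets Fenos, not Talesta; it does not apply.
Duty = $352,335.54 × 23.5% = $82,798.85.
Line 3 (80.23, Hesova, 2,371 liters, $465,711.82):
Base rate for 80.23 is $5.75/liter.
Origin Hesova qualifies under the Drenistan–Hesova agreement and 80.23 is covered: preferential rate Free applies instead.
The additional-duty order on 80.23 targets Fenos, not Hesova; it does not apply.
Duty = $465,711.82 × 0% = $0.00.
Total = $23,952.14 + $82,798.85 + $0.00 = $106,750.99.

$106,750.99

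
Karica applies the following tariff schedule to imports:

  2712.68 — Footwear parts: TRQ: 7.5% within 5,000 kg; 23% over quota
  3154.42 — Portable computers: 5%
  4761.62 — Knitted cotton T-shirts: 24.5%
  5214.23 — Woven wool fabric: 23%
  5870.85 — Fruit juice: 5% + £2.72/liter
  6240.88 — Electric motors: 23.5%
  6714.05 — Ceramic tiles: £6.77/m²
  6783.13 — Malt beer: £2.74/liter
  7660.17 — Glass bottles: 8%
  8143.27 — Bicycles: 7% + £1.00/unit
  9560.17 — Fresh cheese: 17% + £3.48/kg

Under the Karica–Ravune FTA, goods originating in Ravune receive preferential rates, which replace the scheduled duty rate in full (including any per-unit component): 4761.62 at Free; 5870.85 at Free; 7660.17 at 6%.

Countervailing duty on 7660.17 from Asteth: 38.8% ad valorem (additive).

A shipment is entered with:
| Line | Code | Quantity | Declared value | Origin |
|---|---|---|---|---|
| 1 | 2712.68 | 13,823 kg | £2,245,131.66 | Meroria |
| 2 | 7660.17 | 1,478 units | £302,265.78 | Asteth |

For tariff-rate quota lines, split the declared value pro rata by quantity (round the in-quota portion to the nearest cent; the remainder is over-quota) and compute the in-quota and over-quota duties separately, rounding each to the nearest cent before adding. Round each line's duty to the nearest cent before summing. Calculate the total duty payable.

Line 1 (2712.68, Meroria, 13,823 kg, £2,245,131.66):
Code 2712.68 is under a tariff-rate quota (threshold 5,000 kg). In-quota: 5,000 kg at 7.5%; over-quota: 8,823 kg at 23%.
Pro-rata value split: in-quota = £2,245,131.66 × 5,000/13,823 = £812,100.00; over-quota = £2,245,131.66 − £812,100.00 = £1,433,031.66.
In-quota duty = £812,100.00 × 7.5% = £60,907.50. Over-quota duty = £1,433,031.66 × 23% = £329,597.28.
Line duty = £60,907.50 + £329,597.28 = £390,504.78.
Line 2 (7660.17, Asteth, 1,478 units, £302,265.78):
Base rate for 7660.17 is 8%.
7660.17 has an FTA preferential rate, but origin Asteth is not Ravune; base rate stands.
Additional duty on 7660.17 from Asteth: +38.8%. Applied ad valorem rate: 8% + 38.8% = 46.8%.
Duty = £302,265.78 × 46.8% = £141,460.39.
Total = £390,504.78 + £141,460.39 = £531,965.17.

£531,965.17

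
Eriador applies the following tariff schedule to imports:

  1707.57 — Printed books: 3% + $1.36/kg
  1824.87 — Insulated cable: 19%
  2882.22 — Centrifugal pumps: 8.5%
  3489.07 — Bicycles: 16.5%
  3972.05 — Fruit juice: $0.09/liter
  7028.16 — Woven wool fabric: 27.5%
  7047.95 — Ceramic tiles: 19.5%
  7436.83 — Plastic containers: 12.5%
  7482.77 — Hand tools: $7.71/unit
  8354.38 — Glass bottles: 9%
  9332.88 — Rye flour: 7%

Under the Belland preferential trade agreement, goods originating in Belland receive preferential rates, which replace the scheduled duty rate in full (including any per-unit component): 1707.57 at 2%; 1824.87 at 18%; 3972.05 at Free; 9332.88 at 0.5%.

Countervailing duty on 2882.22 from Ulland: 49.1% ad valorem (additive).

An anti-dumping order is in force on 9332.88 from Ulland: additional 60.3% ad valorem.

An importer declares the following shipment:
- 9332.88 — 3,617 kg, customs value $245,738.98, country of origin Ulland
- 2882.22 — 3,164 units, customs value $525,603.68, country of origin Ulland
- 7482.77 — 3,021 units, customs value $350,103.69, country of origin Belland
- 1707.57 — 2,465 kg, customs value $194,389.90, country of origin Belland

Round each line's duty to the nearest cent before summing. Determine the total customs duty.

$495,309.76

Line 1 (9332.88, Ulland, 3,617 kg, $245,738.98):
Base rate for 9332.88 is 7%.
9332.88 has an FTA preferential rate, but origin Ulland is not Belland; base rate stands.
Additional duty on 9332.88 from Ulland: +60.3%. Applied ad valorem rate: 7% + 60.3% = 67.3%.
Duty = $245,738.98 × 67.3% = $165,382.33.
Line 2 (2882.22, Ulland, 3,164 units, $525,603.68):
Base rate for 2882.22 is 8.5%.
Additional duty on 2882.22 from Ulland: +49.1%. Applied ad valorem rate: 8.5% + 49.1% = 57.6%.
Duty = $525,603.68 × 57.6% = $302,747.72.
Line 3 (7482.77, Belland, 3,021 units, $350,103.69):
Base rate for 7482.77 is $7.71/unit.
Origin Belland is the FTA partner but 7482.77 is not on the preference list; base rate stands.
Duty = 3,021 × $7.71 = $23,291.91.
Line 4 (1707.57, Belland, 2,465 kg, $194,389.90):
Base rate for 1707.57 is 3% + $1.36/kg.
Origin Belland qualifies under the Eriador–Belland agreement and 1707.57 is covered: preferential rate 2% applies instead.
Duty = $194,389.90 × 2% = $3,887.80.
Total = $165,382.33 + $302,747.72 + $23,291.91 + $3,887.80 = $495,309.76.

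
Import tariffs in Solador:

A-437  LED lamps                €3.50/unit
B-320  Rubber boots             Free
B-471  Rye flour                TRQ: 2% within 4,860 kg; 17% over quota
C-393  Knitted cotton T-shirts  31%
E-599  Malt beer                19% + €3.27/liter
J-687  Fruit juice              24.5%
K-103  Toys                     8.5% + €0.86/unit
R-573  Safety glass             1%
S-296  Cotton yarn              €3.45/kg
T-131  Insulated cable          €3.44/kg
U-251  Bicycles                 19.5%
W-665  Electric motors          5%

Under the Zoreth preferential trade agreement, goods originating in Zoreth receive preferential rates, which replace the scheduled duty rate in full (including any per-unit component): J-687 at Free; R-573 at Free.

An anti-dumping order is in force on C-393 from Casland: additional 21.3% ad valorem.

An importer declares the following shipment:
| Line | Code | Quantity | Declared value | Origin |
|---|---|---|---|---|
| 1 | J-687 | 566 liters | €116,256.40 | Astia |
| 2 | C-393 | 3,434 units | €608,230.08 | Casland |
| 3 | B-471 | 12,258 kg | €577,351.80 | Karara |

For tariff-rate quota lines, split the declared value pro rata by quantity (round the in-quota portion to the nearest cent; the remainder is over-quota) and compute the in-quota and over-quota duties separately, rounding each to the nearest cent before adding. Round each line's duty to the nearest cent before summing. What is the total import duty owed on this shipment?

€410,401.06

Line 1 (J-687, Astia, 566 liters, €116,256.40):
Base rate for J-687 is 24.5%.
J-687 has an FTA preferential rate, but origin Astia is not Zoreth; base rate stands.
Duty = €116,256.40 × 24.5% = €28,482.82.
Line 2 (C-393, Casland, 3,434 units, €608,230.08):
Base rate for C-393 is 31%.
Additional duty on C-393 from Casland: +21.3%. Applied ad valorem rate: 31% + 21.3% = 52.3%.
Duty = €608,230.08 × 52.3% = €318,104.33.
Line 3 (B-471, Karara, 12,258 kg, €577,351.80):
Code B-471 is under a tariff-rate quota (threshold 4,860 kg). In-quota: 4,860 kg at 2%; over-quota: 7,398 kg at 17%.
Pro-rata value split: in-quota = €577,351.80 × 4,860/12,258 = €228,906.00; over-quota = €577,351.80 − €228,906.00 = €348,445.80.
In-quota duty = €228,906.00 × 2% = €4,578.12. Over-quota duty = €348,445.80 × 17% = €59,235.79.
Line duty = €4,578.12 + €59,235.79 = €63,813.91.
Total = €28,482.82 + €318,104.33 + €63,813.91 = €410,401.06.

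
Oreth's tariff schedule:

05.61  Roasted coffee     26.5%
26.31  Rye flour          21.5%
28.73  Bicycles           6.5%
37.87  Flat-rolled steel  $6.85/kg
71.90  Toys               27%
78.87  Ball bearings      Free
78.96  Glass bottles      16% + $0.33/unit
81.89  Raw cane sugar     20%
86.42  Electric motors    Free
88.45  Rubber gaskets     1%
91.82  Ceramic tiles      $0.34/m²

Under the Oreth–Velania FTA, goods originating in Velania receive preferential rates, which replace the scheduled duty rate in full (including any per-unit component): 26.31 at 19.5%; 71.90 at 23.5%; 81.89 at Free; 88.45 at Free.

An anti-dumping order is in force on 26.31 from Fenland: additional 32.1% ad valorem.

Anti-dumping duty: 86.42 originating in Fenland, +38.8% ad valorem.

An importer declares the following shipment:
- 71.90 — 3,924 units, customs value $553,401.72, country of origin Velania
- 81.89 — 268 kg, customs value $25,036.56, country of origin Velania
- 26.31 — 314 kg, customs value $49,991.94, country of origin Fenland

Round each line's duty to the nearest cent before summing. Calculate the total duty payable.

$156,845.08

Line 1 (71.90, Velania, 3,924 units, $553,401.72):
Base rate for 71.90 is 27%.
Origin Velania qualifies under the Oreth–Velania agreement and 71.90 is covered: preferential rate 23.5% applies instead.
Duty = $553,401.72 × 23.5% = $130,049.40.
Line 2 (81.89, Velania, 268 kg, $25,036.56):
Base rate for 81.89 is 20%.
Origin Velania qualifies under the Oreth–Velania agreement and 81.89 is covered: preferential rate Free applies instead.
Duty = $25,036.56 × 0% = $0.00.
Line 3 (26.31, Fenland, 314 kg, $49,991.94):
Base rate for 26.31 is 21.5%.
26.31 has an FTA preferential rate, but origin Fenland is not Velania; base rate stands.
Additional duty on 26.31 from Fenland: +32.1%. Applied ad valorem rate: 21.5% + 32.1% = 53.6%.
Duty = $49,991.94 × 53.6% = $26,795.68.
Total = $130,049.40 + $0.00 + $26,795.68 = $156,845.08.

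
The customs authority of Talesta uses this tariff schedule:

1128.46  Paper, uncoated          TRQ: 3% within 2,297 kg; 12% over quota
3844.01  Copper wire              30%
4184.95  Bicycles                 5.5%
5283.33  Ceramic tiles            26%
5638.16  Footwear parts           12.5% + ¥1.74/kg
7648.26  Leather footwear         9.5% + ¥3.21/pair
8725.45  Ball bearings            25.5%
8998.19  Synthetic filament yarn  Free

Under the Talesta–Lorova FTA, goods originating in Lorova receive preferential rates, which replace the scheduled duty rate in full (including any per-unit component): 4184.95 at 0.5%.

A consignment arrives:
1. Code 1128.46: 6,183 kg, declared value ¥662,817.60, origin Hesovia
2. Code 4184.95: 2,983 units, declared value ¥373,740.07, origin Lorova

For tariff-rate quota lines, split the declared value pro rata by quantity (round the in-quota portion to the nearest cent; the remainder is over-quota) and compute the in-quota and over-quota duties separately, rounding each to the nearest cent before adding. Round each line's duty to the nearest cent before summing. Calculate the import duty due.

Line 1 (1128.46, Hesovia, 6,183 kg, ¥662,817.60):
Code 1128.46 is under a tariff-rate quota (threshold 2,297 kg). In-quota: 2,297 kg at 3%; over-quota: 3,886 kg at 12%.
Pro-rata value split: in-quota = ¥662,817.60 × 2,297/6,183 = ¥246,238.40; over-quota = ¥662,817.60 − ¥246,238.40 = ¥416,579.20.
In-quota duty = ¥246,238.40 × 3% = ¥7,387.15. Over-quota duty = ¥416,579.20 × 12% = ¥49,989.50.
Line duty = ¥7,387.15 + ¥49,989.50 = ¥57,376.65.
Line 2 (4184.95, Lorova, 2,983 units, ¥373,740.07):
Base rate for 4184.95 is 5.5%.
Origin Lorova qualifies under the Talesta–Lorova agreement and 4184.95 is covered: preferential rate 0.5% applies instead.
Duty = ¥373,740.07 × 0.5% = ¥1,868.70.
Total = ¥57,376.65 + ¥1,868.70 = ¥59,245.35.

¥59,245.35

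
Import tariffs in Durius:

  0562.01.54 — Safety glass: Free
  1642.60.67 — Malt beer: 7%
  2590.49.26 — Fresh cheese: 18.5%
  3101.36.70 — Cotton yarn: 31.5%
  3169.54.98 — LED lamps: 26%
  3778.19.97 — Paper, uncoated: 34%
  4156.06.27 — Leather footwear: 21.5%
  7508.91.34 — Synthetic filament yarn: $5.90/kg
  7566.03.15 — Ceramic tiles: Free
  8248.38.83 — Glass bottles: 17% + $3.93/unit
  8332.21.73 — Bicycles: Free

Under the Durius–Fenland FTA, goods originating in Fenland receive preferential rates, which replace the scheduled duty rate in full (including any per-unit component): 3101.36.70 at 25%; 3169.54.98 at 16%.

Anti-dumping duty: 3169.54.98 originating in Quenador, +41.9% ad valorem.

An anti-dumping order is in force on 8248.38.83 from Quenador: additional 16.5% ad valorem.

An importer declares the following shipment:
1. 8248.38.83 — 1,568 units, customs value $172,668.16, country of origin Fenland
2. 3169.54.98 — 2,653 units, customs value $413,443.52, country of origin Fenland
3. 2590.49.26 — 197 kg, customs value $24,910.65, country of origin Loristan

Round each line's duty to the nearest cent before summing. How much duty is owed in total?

Line 1 (8248.38.83, Fenland, 1,568 units, $172,668.16):
Base rate for 8248.38.83 is 17% + $3.93/unit.
Origin Fenland is the FTA partner but 8248.38.83 is not on the preference list; base rate stands.
The additional-duty order on 8248.38.83 targets Quenador, not Fenland; it does not apply.
Duty = $172,668.16 × 17% + 1,568 × $3.93 = $35,515.83.
Line 2 (3169.54.98, Fenland, 2,653 units, $413,443.52):
Base rate for 3169.54.98 is 26%.
Origin Fenland qualifies under the Durius–Fenland agreement and 3169.54.98 is covered: preferential rate 16% applies instead.
The additional-duty order on 3169.54.98 targets Quenador, not Fenland; it does not apply.
Duty = $413,443.52 × 16% = $66,150.96.
Line 3 (2590.49.26, Loristan, 197 kg, $24,910.65):
Base rate for 2590.49.26 is 18.5%.
Duty = $24,910.65 × 18.5% = $4,608.47.
Total = $35,515.83 + $66,150.96 + $4,608.47 = $106,275.26.

$106,275.26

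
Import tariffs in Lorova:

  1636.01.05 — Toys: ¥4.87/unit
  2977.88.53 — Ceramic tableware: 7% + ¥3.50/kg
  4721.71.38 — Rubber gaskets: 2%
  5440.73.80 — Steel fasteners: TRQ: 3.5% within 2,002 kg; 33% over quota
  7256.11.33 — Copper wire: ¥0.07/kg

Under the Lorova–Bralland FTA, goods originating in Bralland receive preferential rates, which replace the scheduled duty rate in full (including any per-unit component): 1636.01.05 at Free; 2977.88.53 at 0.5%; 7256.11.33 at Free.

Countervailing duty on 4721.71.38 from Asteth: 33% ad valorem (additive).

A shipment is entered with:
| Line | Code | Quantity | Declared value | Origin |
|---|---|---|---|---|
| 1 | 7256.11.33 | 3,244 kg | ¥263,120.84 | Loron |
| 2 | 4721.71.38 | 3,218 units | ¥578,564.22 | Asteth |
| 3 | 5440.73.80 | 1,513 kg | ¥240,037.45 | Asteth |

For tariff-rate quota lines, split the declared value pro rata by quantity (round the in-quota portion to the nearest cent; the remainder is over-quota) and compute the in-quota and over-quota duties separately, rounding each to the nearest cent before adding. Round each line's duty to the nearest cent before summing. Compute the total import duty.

¥211,125.87

Line 1 (7256.11.33, Loron, 3,244 kg, ¥263,120.84):
Base rate for 7256.11.33 is ¥0.07/kg.
7256.11.33 has an FTA preferential rate, but origin Loron is not Bralland; base rate stands.
Duty = 3,244 × ¥0.07 = ¥227.08.
Line 2 (4721.71.38, Asteth, 3,218 units, ¥578,564.22):
Base rate for 4721.71.38 is 2%.
Additional duty on 4721.71.38 from Asteth: +33%. Applied ad valorem rate: 2% + 33% = 35%.
Duty = ¥578,564.22 × 35% = ¥202,497.48.
Line 3 (5440.73.80, Asteth, 1,513 kg, ¥240,037.45):
Code 5440.73.80 is under a tariff-rate quota (threshold 2,002 kg). Quantity 1,513 kg is within the quota, so the in-quota rate 3.5% applies to the full value.
Duty = ¥240,037.45 × 3.5% = ¥8,401.31.
Total = ¥227.08 + ¥202,497.48 + ¥8,401.31 = ¥211,125.87.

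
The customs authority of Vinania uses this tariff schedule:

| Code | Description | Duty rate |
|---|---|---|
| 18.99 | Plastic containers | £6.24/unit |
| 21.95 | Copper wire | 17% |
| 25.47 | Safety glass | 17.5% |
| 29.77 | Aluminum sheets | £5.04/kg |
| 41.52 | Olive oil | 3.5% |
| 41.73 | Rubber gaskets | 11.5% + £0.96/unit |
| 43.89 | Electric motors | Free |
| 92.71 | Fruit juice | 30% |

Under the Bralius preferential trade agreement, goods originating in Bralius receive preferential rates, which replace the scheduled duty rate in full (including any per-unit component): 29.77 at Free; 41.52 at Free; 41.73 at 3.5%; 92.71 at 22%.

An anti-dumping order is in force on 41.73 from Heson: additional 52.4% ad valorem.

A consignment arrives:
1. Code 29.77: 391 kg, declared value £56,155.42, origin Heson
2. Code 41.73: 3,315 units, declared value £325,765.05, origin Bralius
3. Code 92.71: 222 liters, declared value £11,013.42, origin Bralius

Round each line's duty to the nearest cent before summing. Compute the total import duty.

£15,795.37

Line 1 (29.77, Heson, 391 kg, £56,155.42):
Base rate for 29.77 is £5.04/kg.
29.77 has an FTA preferential rate, but origin Heson is not Bralius; base rate stands.
Duty = 391 × £5.04 = £1,970.64.
Line 2 (41.73, Bralius, 3,315 units, £325,765.05):
Base rate for 41.73 is 11.5% + £0.96/unit.
Origin Bralius qualifies under the Vinania–Bralius agreement and 41.73 is covered: preferential rate 3.5% applies instead.
The additional-duty order on 41.73 targets Heson, not Bralius; it does not apply.
Duty = £325,765.05 × 3.5% = £11,401.78.
Line 3 (92.71, Bralius, 222 liters, £11,013.42):
Base rate for 92.71 is 30%.
Origin Bralius qualifies under the Vinania–Bralius agreement and 92.71 is covered: preferential rate 22% applies instead.
Duty = £11,013.42 × 22% = £2,422.95.
Total = £1,970.64 + £11,401.78 + £2,422.95 = £15,795.37.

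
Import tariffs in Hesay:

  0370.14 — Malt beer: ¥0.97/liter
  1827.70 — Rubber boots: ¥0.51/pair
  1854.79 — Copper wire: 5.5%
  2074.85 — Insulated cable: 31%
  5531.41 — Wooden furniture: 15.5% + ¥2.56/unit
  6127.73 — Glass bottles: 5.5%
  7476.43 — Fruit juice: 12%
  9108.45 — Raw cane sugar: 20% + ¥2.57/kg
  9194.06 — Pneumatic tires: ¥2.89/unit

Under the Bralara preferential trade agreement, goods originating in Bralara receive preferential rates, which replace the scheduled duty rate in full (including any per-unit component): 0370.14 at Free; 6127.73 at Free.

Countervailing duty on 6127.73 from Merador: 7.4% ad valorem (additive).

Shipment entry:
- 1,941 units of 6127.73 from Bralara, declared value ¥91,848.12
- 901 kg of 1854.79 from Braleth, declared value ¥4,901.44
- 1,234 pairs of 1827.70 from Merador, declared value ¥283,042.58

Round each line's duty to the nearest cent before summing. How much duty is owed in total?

¥898.92

Line 1 (6127.73, Bralara, 1,941 units, ¥91,848.12):
Base rate for 6127.73 is 5.5%.
Origin Bralara qualifies under the Hesay–Bralara agreement and 6127.73 is covered: preferential rate Free applies instead.
The additional-duty order on 6127.73 targets Merador, not Bralara; it does not apply.
Duty = ¥91,848.12 × 0% = ¥0.00.
Line 2 (1854.79, Braleth, 901 kg, ¥4,901.44):
Base rate for 1854.79 is 5.5%.
Duty = ¥4,901.44 × 5.5% = ¥269.58.
Line 3 (1827.70, Merador, 1,234 pairs, ¥283,042.58):
Base rate for 1827.70 is ¥0.51/pair.
Duty = 1,234 × ¥0.51 = ¥629.34.
Total = ¥0.00 + ¥269.58 + ¥629.34 = ¥898.92.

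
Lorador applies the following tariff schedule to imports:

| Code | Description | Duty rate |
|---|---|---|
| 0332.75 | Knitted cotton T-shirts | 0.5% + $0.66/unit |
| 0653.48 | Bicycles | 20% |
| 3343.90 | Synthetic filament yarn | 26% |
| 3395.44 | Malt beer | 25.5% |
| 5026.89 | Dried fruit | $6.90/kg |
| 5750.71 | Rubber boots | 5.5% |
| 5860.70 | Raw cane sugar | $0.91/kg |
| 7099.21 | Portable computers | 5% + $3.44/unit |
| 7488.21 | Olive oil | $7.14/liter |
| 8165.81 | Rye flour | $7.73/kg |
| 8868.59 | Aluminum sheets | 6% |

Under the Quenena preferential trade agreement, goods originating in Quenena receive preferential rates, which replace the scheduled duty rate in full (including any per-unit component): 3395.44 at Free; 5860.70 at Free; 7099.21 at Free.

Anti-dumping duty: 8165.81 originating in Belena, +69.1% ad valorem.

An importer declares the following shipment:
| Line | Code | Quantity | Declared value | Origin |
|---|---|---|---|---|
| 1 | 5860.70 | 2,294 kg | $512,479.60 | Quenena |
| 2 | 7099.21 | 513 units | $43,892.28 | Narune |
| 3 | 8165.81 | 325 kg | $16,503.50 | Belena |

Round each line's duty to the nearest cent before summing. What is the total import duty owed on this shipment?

$17,875.50

Line 1 (5860.70, Quenena, 2,294 kg, $512,479.60):
Base rate for 5860.70 is $0.91/kg.
Origin Quenena qualifies under the Lorador–Quenena agreement and 5860.70 is covered: preferential rate Free applies instead.
Duty = $512,479.60 × 0% = $0.00.
Line 2 (7099.21, Narune, 513 units, $43,892.28):
Base rate for 7099.21 is 5% + $3.44/unit.
7099.21 has an FTA preferential rate, but origin Narune is not Quenena; base rate stands.
Duty = $43,892.28 × 5% + 513 × $3.44 = $3,959.33.
Line 3 (8165.81, Belena, 325 kg, $16,503.50):
Base rate for 8165.81 is $7.73/kg.
Additional duty on 8165.81 from Belena: +69.1% ad valorem. Applied ad valorem rate = 69.1%.
Duty = $16,503.50 × 69.1% + 325 × $7.73 = $13,916.17.
Total = $0.00 + $3,959.33 + $13,916.17 = $17,875.50.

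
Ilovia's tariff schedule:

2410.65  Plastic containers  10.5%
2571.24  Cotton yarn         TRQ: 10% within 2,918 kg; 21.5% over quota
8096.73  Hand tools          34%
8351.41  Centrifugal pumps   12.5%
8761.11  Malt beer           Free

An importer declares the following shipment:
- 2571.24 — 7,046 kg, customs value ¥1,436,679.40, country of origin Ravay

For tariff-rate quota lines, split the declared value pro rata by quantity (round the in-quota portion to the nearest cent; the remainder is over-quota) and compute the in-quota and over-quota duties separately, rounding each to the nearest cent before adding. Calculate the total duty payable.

Line 1 (2571.24, Ravay, 7,046 kg, ¥1,436,679.40):
Code 2571.24 is under a tariff-rate quota (threshold 2,918 kg). In-quota: 2,918 kg at 10%; over-quota: 4,128 kg at 21.5%.
Pro-rata value split: in-quota = ¥1,436,679.40 × 2,918/7,046 = ¥594,980.20; over-quota = ¥1,436,679.40 − ¥594,980.20 = ¥841,699.20.
In-quota duty = ¥594,980.20 × 10% = ¥59,498.02. Over-quota duty = ¥841,699.20 × 21.5% = ¥180,965.33.
Line duty = ¥59,498.02 + ¥180,965.33 = ¥240,463.35.

¥240,463.35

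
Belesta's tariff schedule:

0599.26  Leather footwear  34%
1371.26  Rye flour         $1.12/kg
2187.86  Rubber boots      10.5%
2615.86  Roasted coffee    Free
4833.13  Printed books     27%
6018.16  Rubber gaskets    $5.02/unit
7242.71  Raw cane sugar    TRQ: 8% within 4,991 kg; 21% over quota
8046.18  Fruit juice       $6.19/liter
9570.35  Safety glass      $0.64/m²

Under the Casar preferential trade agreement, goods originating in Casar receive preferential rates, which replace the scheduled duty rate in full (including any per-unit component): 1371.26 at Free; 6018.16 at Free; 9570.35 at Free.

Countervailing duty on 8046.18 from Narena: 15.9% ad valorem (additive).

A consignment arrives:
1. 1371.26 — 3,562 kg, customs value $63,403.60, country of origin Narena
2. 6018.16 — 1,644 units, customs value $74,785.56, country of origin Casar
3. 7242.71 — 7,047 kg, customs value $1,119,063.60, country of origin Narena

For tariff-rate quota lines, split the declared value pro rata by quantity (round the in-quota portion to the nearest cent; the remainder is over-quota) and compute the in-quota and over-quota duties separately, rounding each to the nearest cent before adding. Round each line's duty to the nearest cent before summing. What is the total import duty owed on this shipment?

$135,958.59

Line 1 (1371.26, Narena, 3,562 kg, $63,403.60):
Base rate for 1371.26 is $1.12/kg.
1371.26 has an FTA preferential rate, but origin Narena is not Casar; base rate stands.
Duty = 3,562 × $1.12 = $3,989.44.
Line 2 (6018.16, Casar, 1,644 units, $74,785.56):
Base rate for 6018.16 is $5.02/unit.
Origin Casar qualifies under the Belesta–Casar agreement and 6018.16 is covered: preferential rate Free applies instead.
Duty = $74,785.56 × 0% = $0.00.
Line 3 (7242.71, Narena, 7,047 kg, $1,119,063.60):
Code 7242.71 is under a tariff-rate quota (threshold 4,991 kg). In-quota: 4,991 kg at 8%; over-quota: 2,056 kg at 21%.
Pro-rata value split: in-quota = $1,119,063.60 × 4,991/7,047 = $792,570.80; over-quota = $1,119,063.60 − $792,570.80 = $326,492.80.
In-quota duty = $792,570.80 × 8% = $63,405.66. Over-quota duty = $326,492.80 × 21% = $68,563.49.
Line duty = $63,405.66 + $68,563.49 = $131,969.15.
Total = $3,989.44 + $0.00 + $131,969.15 = $135,958.59.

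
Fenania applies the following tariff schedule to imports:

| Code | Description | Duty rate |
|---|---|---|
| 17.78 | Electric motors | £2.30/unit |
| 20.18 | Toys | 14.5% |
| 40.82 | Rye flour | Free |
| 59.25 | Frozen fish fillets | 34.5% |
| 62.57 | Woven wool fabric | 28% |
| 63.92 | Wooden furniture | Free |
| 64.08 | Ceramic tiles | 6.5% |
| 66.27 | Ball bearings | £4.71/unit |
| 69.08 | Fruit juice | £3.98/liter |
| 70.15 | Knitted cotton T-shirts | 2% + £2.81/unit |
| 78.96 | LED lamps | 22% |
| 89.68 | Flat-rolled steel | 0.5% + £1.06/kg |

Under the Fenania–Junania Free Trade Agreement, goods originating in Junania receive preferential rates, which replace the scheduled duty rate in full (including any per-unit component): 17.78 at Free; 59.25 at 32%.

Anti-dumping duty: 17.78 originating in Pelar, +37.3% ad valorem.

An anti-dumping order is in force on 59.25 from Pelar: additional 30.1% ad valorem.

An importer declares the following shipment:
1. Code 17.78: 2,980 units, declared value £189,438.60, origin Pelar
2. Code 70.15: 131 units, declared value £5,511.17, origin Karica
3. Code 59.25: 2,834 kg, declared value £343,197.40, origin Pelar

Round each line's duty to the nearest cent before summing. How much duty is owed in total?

Line 1 (17.78, Pelar, 2,980 units, £189,438.60):
Base rate for 17.78 is £2.30/unit.
17.78 has an FTA preferential rate, but origin Pelar is not Junania; base rate stands.
Additional duty on 17.78 from Pelar: +37.3% ad valorem. Applied ad valorem rate = 37.3%.
Duty = £189,438.60 × 37.3% + 2,980 × £2.30 = £77,514.60.
Line 2 (70.15, Karica, 131 units, £5,511.17):
Base rate for 70.15 is 2% + £2.81/unit.
Duty = £5,511.17 × 2% + 131 × £2.81 = £478.33.
Line 3 (59.25, Pelar, 2,834 kg, £343,197.40):
Base rate for 59.25 is 34.5%.
59.25 has an FTA preferential rate, but origin Pelar is not Junania; base rate stands.
Additional duty on 59.25 from Pelar: +30.1%. Applied ad valorem rate: 34.5% + 30.1% = 64.6%.
Duty = £343,197.40 × 64.6% = £221,705.52.
Total = £77,514.60 + £478.33 + £221,705.52 = £299,698.45.

£299,698.45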